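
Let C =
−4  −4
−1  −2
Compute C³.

[[−104, −128], [−32, −40]]

C² = [[20, 24], [6, 8]]
C³ = [[−104, −128], [−32, −40]]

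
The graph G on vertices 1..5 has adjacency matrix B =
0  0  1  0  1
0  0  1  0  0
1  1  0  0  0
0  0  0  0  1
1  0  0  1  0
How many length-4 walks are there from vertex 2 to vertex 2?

The number of length-4 walks from vertex 2 to vertex 2 is entry (2,2) of B⁴, where B is the adjacency matrix.
B² = [[2, 1, 0, 1, 0], [1, 1, 0, 0, 0], [0, 0, 2, 0, 1], [1, 0, 0, 1, 0], [0, 0, 1, 0, 2]]
B³ = [[0, 0, 3, 0, 3], [0, 0, 2, 0, 1], [3, 2, 0, 1, 0], [0, 0, 1, 0, 2], [3, 1, 0, 2, 0]]
B⁴ = [[6, 3, 0, 3, 0], [3, 2, 0, 1, 0], [0, 0, 5, 0, 4], [3, 1, 0, 2, 0], [0, 0, 4, 0, 5]]

2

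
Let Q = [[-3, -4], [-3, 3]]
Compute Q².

[[21, 0], [0, 21]]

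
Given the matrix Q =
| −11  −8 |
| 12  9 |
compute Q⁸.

[[19681, 13120], [−19680, −13119]]

tr Q = −2 and det Q = −3, so the characteristic polynomial is λ² − (−2)λ + (−3) with roots −3 and 1.
Eigenvectors give P = [[−1, −2], [1, 3]] with P⁻¹ = [[−3, −2], [1, 1]], and Q = P·diag(−3, 1)·P⁻¹.
Then Q⁸ = P·diag(6561, 1)·P⁻¹ = [[−6561, −2], [6561, 3]] · [[−3, −2], [1, 1]] = [[19681, 13120], [−19680, −13119]].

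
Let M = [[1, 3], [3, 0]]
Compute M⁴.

M² = [[10, 3], [3, 9]]
M³ = [[19, 30], [30, 9]]
M⁴ = [[109, 57], [57, 90]]

[[109, 57], [57, 90]]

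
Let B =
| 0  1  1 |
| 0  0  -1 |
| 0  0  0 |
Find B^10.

B is strictly triangular, hence nilpotent: B^3 = 0, so B^10 = 0.

[[0, 0, 0], [0, 0, 0], [0, 0, 0]]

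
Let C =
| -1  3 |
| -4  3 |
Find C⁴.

C² = [[-11, 6], [-8, -3]]
C³ = [[-13, -15], [20, -33]]
C⁴ = [[73, -84], [112, -39]]

[[73, -84], [112, -39]]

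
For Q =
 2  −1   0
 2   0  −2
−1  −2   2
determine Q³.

Q² = [[2, −2, 2], [6, 2, −4], [−8, −3, 8]]
Q³ = [[−2, −6, 8], [20, 2, −12], [−30, −8, 22]]

[[−2, −6, 8], [20, 2, −12], [−30, −8, 22]]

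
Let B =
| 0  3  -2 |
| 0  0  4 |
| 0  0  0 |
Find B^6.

B is strictly triangular, hence nilpotent: B^3 = 0, so B^6 = 0.

[[0, 0, 0], [0, 0, 0], [0, 0, 0]]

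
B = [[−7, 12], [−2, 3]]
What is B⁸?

[[19681, −39360], [6560, −13119]]

tr B = −4 and det B = 3, so the characteristic polynomial is λ² − (−4)λ + (3) with roots −1 and −3.
Eigenvectors give P = [[2, 3], [1, 1]] with P⁻¹ = [[−1, 3], [1, −2]], and B = P·diag(−1, −3)·P⁻¹.
Then B⁸ = P·diag(1, 6561)·P⁻¹ = [[2, 19683], [1, 6561]] · [[−1, 3], [1, −2]] = [[19681, −39360], [6560, −13119]].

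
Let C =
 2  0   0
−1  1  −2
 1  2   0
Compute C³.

C² = [[4, 0, 0], [−5, −3, −2], [0, 2, −4]]
C³ = [[8, 0, 0], [−9, −7, 6], [−6, −6, −4]]

[[8, 0, 0], [−9, −7, 6], [−6, −6, −4]]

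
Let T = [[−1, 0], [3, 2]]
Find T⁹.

tr T = 1 and det T = −2, so the characteristic polynomial is λ² − (1)λ + (−2) with roots 2 and −1.
Eigenvectors give P = [[0, 1], [1, −1]] with P⁻¹ = [[1, 1], [1, 0]], and T = P·diag(2, −1)·P⁻¹.
Then T⁹ = P·diag(512, −1)·P⁻¹ = [[0, −1], [512, 1]] · [[1, 1], [1, 0]] = [[−1, 0], [513, 512]].

[[−1, 0], [513, 512]]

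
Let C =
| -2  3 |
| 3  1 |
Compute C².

[[13, -3], [-3, 10]]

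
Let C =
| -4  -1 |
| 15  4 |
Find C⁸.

[[1, 0], [0, 1]]

C² = I (check: tr C = 0 and det C = -1), so C⁸ = I since 8 is even.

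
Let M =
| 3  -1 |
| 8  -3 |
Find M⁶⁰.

[[1, 0], [0, 1]]

M² = I (check: tr M = 0 and det M = -1), so M⁶⁰ = I since 60 is even.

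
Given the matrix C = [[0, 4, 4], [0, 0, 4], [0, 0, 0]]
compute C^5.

C is strictly triangular, hence nilpotent: C^3 = 0, so C^5 = 0.

[[0, 0, 0], [0, 0, 0], [0, 0, 0]]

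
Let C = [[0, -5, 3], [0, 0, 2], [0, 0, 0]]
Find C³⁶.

C is strictly triangular, hence nilpotent: C³ = 0, so C³⁶ = 0.

[[0, 0, 0], [0, 0, 0], [0, 0, 0]]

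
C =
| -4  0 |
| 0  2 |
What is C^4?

C^2 = [[16, 0], [0, 4]]
C^3 = [[-64, 0], [0, 8]]
C^4 = [[256, 0], [0, 16]]

[[256, 0], [0, 16]]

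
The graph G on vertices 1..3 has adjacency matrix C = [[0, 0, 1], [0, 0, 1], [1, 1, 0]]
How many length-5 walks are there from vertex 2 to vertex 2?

The number of length-5 walks from vertex 2 to vertex 2 is entry (2,2) of C⁵, where C is the adjacency matrix.
C² = [[1, 1, 0], [1, 1, 0], [0, 0, 2]]
C³ = [[0, 0, 2], [0, 0, 2], [2, 2, 0]]
C⁴ = [[2, 2, 0], [2, 2, 0], [0, 0, 4]]
C⁵ = [[0, 0, 4], [0, 0, 4], [4, 4, 0]]

0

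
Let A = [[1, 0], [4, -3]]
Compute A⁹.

[[1, 0], [19684, -19683]]

tr A = -2 and det A = -3, so the characteristic polynomial is λ² − (-2)λ + (-3) with roots 1 and -3.
Eigenvectors give P = [[1, 0], [1, -1]] with P⁻¹ = [[1, 0], [1, -1]], and A = P·diag(1, -3)·P⁻¹.
Then A⁹ = P·diag(1, -19683)·P⁻¹ = [[1, 0], [1, 19683]] · [[1, 0], [1, -1]] = [[1, 0], [19684, -19683]].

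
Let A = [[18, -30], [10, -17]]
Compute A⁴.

tr A = 1 and det A = -6, so the characteristic polynomial is λ² − (1)λ + (-6) with roots -2 and 3.
Eigenvectors give P = [[-3, 2], [-2, 1]] with P⁻¹ = [[1, -2], [2, -3]], and A = P·diag(-2, 3)·P⁻¹.
Then A⁴ = P·diag(16, 81)·P⁻¹ = [[-48, 162], [-32, 81]] · [[1, -2], [2, -3]] = [[276, -390], [130, -179]].

[[276, -390], [130, -179]]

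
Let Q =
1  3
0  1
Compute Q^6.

Q = I + N where N = [[0, 3], [0, 0]] is strictly upper-triangular, so N^2 = 0.
(I + N)^6 = I + 6·N = [[1, 18], [0, 1]].

[[1, 18], [0, 1]]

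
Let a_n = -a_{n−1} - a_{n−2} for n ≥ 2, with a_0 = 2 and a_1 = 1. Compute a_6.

With companion matrix C = [[-1, -1], [1, 0]], [a_n, a_{n−1}]ᵀ = C·[a_{n−1}, a_{n−2}]ᵀ, so [a_6, a_5]ᵀ = C⁵·[a_1, a_0]ᵀ.
C⁵ = [[0, 1], [-1, -1]], giving [a_6, a_5]ᵀ = [[2], [-3]].

2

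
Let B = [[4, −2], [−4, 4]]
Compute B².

[[24, −16], [−32, 24]]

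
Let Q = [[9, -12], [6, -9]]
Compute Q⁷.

tr Q = 0 and det Q = -9, so the characteristic polynomial is λ² − (0)λ + (-9) with roots -3 and 3.
Eigenvectors give P = [[-1, 2], [-1, 1]] with P⁻¹ = [[1, -2], [1, -1]], and Q = P·diag(-3, 3)·P⁻¹.
Then Q⁷ = P·diag(-2187, 2187)·P⁻¹ = [[2187, 4374], [2187, 2187]] · [[1, -2], [1, -1]] = [[6561, -8748], [4374, -6561]].

[[6561, -8748], [4374, -6561]]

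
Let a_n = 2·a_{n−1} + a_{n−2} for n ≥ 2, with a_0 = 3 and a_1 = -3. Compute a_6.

-123

With companion matrix T = [[2, 1], [1, 0]], [a_n, a_{n−1}]ᵀ = T·[a_{n−1}, a_{n−2}]ᵀ, so [a_6, a_5]ᵀ = T⁵·[a_1, a_0]ᵀ.
T⁵ = [[70, 29], [29, 12]], giving [a_6, a_5]ᵀ = [[-123], [-51]].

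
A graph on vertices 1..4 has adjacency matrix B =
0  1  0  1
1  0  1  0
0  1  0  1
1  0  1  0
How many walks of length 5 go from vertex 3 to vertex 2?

16

The number of length-5 walks from vertex 3 to vertex 2 is entry (3,2) of B⁵, where B is the adjacency matrix.
B² = [[2, 0, 2, 0], [0, 2, 0, 2], [2, 0, 2, 0], [0, 2, 0, 2]]
B³ = [[0, 4, 0, 4], [4, 0, 4, 0], [0, 4, 0, 4], [4, 0, 4, 0]]
B⁴ = [[8, 0, 8, 0], [0, 8, 0, 8], [8, 0, 8, 0], [0, 8, 0, 8]]
B⁵ = [[0, 16, 0, 16], [16, 0, 16, 0], [0, 16, 0, 16], [16, 0, 16, 0]]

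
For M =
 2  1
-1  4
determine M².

[[3, 6], [-6, 15]]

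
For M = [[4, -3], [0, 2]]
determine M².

[[16, -18], [0, 4]]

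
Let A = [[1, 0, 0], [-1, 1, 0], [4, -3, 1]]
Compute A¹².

A = I + N where N = [[0, 0, 0], [-1, 0, 0], [4, -3, 0]] is strictly lower-triangular, so N³ = 0.
(I + N)¹² = I + 12·N + 66·N² = [[1, 0, 0], [-12, 1, 0], [246, -36, 1]].

[[1, 0, 0], [-12, 1, 0], [246, -36, 1]]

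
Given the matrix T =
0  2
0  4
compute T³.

T² = [[0, 8], [0, 16]]
T³ = [[0, 32], [0, 64]]

[[0, 32], [0, 64]]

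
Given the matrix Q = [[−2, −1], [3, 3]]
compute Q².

[[1, −1], [3, 6]]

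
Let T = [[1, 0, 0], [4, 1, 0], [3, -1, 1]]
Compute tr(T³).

T = I + N where N = [[0, 0, 0], [4, 0, 0], [3, -1, 0]] is strictly lower-triangular, so N³ = 0.
(I + N)³ = I + 3·N + 3·N² = [[1, 0, 0], [12, 1, 0], [-3, -3, 1]].

3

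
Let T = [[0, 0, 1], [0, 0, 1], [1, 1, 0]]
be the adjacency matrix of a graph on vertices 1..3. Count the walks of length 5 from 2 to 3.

4

The number of length-5 walks from vertex 2 to vertex 3 is entry (2,3) of T^5, where T is the adjacency matrix.
T^2 = [[1, 1, 0], [1, 1, 0], [0, 0, 2]]
T^3 = [[0, 0, 2], [0, 0, 2], [2, 2, 0]]
T^4 = [[2, 2, 0], [2, 2, 0], [0, 0, 4]]
T^5 = [[0, 0, 4], [0, 0, 4], [4, 4, 0]]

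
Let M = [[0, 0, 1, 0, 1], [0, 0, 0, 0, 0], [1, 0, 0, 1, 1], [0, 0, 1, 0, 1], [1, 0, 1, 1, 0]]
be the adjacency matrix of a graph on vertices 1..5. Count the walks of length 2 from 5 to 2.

0

The number of length-2 walks from vertex 5 to vertex 2 is entry (5,2) of M², where M is the adjacency matrix.
M² = [[2, 0, 1, 2, 1], [0, 0, 0, 0, 0], [1, 0, 3, 1, 2], [2, 0, 1, 2, 1], [1, 0, 2, 1, 3]]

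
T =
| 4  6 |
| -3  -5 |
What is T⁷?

tr T = -1 and det T = -2, so the characteristic polynomial is λ² − (-1)λ + (-2) with roots -2 and 1.
Eigenvectors give P = [[-1, 2], [1, -1]] with P⁻¹ = [[1, 2], [1, 1]], and T = P·diag(-2, 1)·P⁻¹.
Then T⁷ = P·diag(-128, 1)·P⁻¹ = [[128, 2], [-128, -1]] · [[1, 2], [1, 1]] = [[130, 258], [-129, -257]].

[[130, 258], [-129, -257]]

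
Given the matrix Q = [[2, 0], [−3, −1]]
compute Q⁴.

[[16, 0], [−15, 1]]

tr Q = 1 and det Q = −2, so the characteristic polynomial is λ² − (1)λ + (−2) with roots 2 and −1.
Eigenvectors give P = [[−1, 0], [1, −1]] with P⁻¹ = [[−1, 0], [−1, −1]], and Q = P·diag(2, −1)·P⁻¹.
Then Q⁴ = P·diag(16, 1)·P⁻¹ = [[−16, 0], [16, −1]] · [[−1, 0], [−1, −1]] = [[16, 0], [−15, 1]].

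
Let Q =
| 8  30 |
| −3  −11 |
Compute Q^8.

tr Q = −3 and det Q = 2, so the characteristic polynomial is λ² − (−3)λ + (2) with roots −2 and −1.
Eigenvectors give P = [[−3, −10], [1, 3]] with P⁻¹ = [[3, 10], [−1, −3]], and Q = P·diag(−2, −1)·P⁻¹.
Then Q^8 = P·diag(256, 1)·P⁻¹ = [[−768, −10], [256, 3]] · [[3, 10], [−1, −3]] = [[−2294, −7650], [765, 2551]].

[[−2294, −7650], [765, 2551]]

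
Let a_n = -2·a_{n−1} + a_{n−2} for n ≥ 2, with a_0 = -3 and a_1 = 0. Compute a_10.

-2955

With companion matrix B = [[-2, 1], [1, 0]], [a_n, a_{n−1}]ᵀ = B·[a_{n−1}, a_{n−2}]ᵀ, so [a_10, a_9]ᵀ = B⁹·[a_1, a_0]ᵀ.
B⁹ = [[-2378, 985], [985, -408]], giving [a_10, a_9]ᵀ = [[-2955], [1224]].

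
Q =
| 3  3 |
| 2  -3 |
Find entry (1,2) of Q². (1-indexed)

0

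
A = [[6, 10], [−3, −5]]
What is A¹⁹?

[[6, 10], [−3, −5]]

A² = A (a projection; rank 1, trace 1), so A¹⁹ = A.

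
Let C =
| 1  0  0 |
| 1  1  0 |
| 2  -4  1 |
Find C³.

[[1, 0, 0], [3, 1, 0], [-6, -12, 1]]

C = I + N where N = [[0, 0, 0], [1, 0, 0], [2, -4, 0]] is strictly lower-triangular, so N³ = 0.
(I + N)³ = I + 3·N + 3·N² = [[1, 0, 0], [3, 1, 0], [-6, -12, 1]].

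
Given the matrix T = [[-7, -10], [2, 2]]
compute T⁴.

tr T = -5 and det T = 6, so the characteristic polynomial is λ² − (-5)λ + (6) with roots -3 and -2.
Eigenvectors give P = [[5, -2], [-2, 1]] with P⁻¹ = [[1, 2], [2, 5]], and T = P·diag(-3, -2)·P⁻¹.
Then T⁴ = P·diag(81, 16)·P⁻¹ = [[405, -32], [-162, 16]] · [[1, 2], [2, 5]] = [[341, 650], [-130, -244]].

[[341, 650], [-130, -244]]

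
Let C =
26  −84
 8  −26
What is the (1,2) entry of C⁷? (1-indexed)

−5376

tr C = 0 and det C = −4, so the characteristic polynomial is λ² − (0)λ + (−4) with roots −2 and 2.
Eigenvectors give P = [[3, 7], [1, 2]] with P⁻¹ = [[−2, 7], [1, −3]], and C = P·diag(−2, 2)·P⁻¹.
Then C⁷ = P·diag(−128, 128)·P⁻¹ = [[−384, 896], [−128, 256]] · [[−2, 7], [1, −3]] = [[1664, −5376], [512, −1664]].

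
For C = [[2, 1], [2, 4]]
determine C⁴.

C² = [[6, 6], [12, 18]]
C³ = [[24, 30], [60, 84]]
C⁴ = [[108, 144], [288, 396]]

[[108, 144], [288, 396]]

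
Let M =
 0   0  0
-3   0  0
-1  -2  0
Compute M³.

[[0, 0, 0], [0, 0, 0], [0, 0, 0]]

M is strictly triangular, hence nilpotent: M³ = 0, so M³ = 0.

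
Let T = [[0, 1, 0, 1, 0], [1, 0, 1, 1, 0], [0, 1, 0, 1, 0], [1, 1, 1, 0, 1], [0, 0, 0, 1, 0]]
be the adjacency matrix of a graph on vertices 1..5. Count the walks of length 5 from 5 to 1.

10

The number of length-5 walks from vertex 5 to vertex 1 is entry (5,1) of T⁵, where T is the adjacency matrix.
T² = [[2, 1, 2, 1, 1], [1, 3, 1, 2, 1], [2, 1, 2, 1, 1], [1, 2, 1, 4, 0], [1, 1, 1, 0, 1]]
T³ = [[2, 5, 2, 6, 1], [5, 4, 5, 6, 2], [2, 5, 2, 6, 1], [6, 6, 6, 4, 4], [1, 2, 1, 4, 0]]
T⁴ = [[11, 10, 11, 10, 6], [10, 16, 10, 16, 6], [11, 10, 11, 10, 6], [10, 16, 10, 22, 4], [6, 6, 6, 4, 4]]
T⁵ = [[20, 32, 20, 38, 10], [32, 36, 32, 42, 16], [20, 32, 20, 38, 10], [38, 42, 38, 40, 22], [10, 16, 10, 22, 4]]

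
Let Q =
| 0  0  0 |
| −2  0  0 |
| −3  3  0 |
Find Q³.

[[0, 0, 0], [0, 0, 0], [0, 0, 0]]

Q is strictly triangular, hence nilpotent: Q³ = 0, so Q³ = 0.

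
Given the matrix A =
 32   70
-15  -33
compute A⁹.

[[121682, 282730], [-60585, -140853]]

tr A = -1 and det A = -6, so the characteristic polynomial is λ² − (-1)λ + (-6) with roots 2 and -3.
Eigenvectors give P = [[7, -2], [-3, 1]] with P⁻¹ = [[1, 2], [3, 7]], and A = P·diag(2, -3)·P⁻¹.
Then A⁹ = P·diag(512, -19683)·P⁻¹ = [[3584, 39366], [-1536, -19683]] · [[1, 2], [3, 7]] = [[121682, 282730], [-60585, -140853]].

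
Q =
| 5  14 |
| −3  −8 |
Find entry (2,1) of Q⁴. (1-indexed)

tr Q = −3 and det Q = 2, so the characteristic polynomial is λ² − (−3)λ + (2) with roots −2 and −1.
Eigenvectors give P = [[−2, 7], [1, −3]] with P⁻¹ = [[3, 7], [1, 2]], and Q = P·diag(−2, −1)·P⁻¹.
Then Q⁴ = P·diag(16, 1)·P⁻¹ = [[−32, 7], [16, −3]] · [[3, 7], [1, 2]] = [[−89, −210], [45, 106]].

45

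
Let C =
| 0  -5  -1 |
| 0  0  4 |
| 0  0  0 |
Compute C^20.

[[0, 0, 0], [0, 0, 0], [0, 0, 0]]

C is strictly triangular, hence nilpotent: C^3 = 0, so C^20 = 0.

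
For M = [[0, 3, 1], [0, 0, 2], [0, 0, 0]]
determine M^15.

[[0, 0, 0], [0, 0, 0], [0, 0, 0]]

M is strictly triangular, hence nilpotent: M^3 = 0, so M^15 = 0.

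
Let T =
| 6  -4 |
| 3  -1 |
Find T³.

tr T = 5 and det T = 6, so the characteristic polynomial is λ² − (5)λ + (6) with roots 3 and 2.
Eigenvectors give P = [[4, 1], [3, 1]] with P⁻¹ = [[1, -1], [-3, 4]], and T = P·diag(3, 2)·P⁻¹.
Then T³ = P·diag(27, 8)·P⁻¹ = [[108, 8], [81, 8]] · [[1, -1], [-3, 4]] = [[84, -76], [57, -49]].

[[84, -76], [57, -49]]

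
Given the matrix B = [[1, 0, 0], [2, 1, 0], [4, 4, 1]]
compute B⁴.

B = I + N where N = [[0, 0, 0], [2, 0, 0], [4, 4, 0]] is strictly lower-triangular, so N³ = 0.
(I + N)⁴ = I + 4·N + 6·N² = [[1, 0, 0], [8, 1, 0], [64, 16, 1]].

[[1, 0, 0], [8, 1, 0], [64, 16, 1]]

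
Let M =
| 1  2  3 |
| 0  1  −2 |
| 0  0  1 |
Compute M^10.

M = I + N where N = [[0, 2, 3], [0, 0, −2], [0, 0, 0]] is strictly upper-triangular, so N^3 = 0.
(I + N)^10 = I + 10·N + 45·N^2 = [[1, 20, −150], [0, 1, −20], [0, 0, 1]].

[[1, 20, −150], [0, 1, −20], [0, 0, 1]]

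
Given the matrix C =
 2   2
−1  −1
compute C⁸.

C² = C (a projection; rank 1, trace 1), so C⁸ = C.

[[2, 2], [−1, −1]]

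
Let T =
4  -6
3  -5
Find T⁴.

tr T = -1 and det T = -2, so the characteristic polynomial is λ² − (-1)λ + (-2) with roots 1 and -2.
Eigenvectors give P = [[2, -1], [1, -1]] with P⁻¹ = [[1, -1], [1, -2]], and T = P·diag(1, -2)·P⁻¹.
Then T⁴ = P·diag(1, 16)·P⁻¹ = [[2, -16], [1, -16]] · [[1, -1], [1, -2]] = [[-14, 30], [-15, 31]].

[[-14, 30], [-15, 31]]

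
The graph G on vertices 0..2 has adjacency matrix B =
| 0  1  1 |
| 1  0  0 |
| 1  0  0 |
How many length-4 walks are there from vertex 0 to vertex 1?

The number of length-4 walks from vertex 0 to vertex 1 is entry (0,1) of B⁴, where B is the adjacency matrix.
B² = [[2, 0, 0], [0, 1, 1], [0, 1, 1]]
B³ = [[0, 2, 2], [2, 0, 0], [2, 0, 0]]
B⁴ = [[4, 0, 0], [0, 2, 2], [0, 2, 2]]

0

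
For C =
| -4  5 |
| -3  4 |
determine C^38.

C² = I (check: tr C = 0 and det C = -1), so C^38 = I since 38 is even.

[[1, 0], [0, 1]]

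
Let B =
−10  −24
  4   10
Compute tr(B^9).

tr B = 0 and det B = −4, so the characteristic polynomial is λ² − (0)λ + (−4) with roots 2 and −2.
Eigenvectors give P = [[−2, 3], [1, −1]] with P⁻¹ = [[1, 3], [1, 2]], and B = P·diag(2, −2)·P⁻¹.
Then B^9 = P·diag(512, −512)·P⁻¹ = [[−1024, −1536], [512, 512]] · [[1, 3], [1, 2]] = [[−2560, −6144], [1024, 2560]].

0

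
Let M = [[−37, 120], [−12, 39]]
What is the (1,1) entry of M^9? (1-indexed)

tr M = 2 and det M = −3, so the characteristic polynomial is λ² − (2)λ + (−3) with roots 3 and −1.
Eigenvectors give P = [[−3, 10], [−1, 3]] with P⁻¹ = [[3, −10], [1, −3]], and M = P·diag(3, −1)·P⁻¹.
Then M^9 = P·diag(19683, −1)·P⁻¹ = [[−59049, −10], [−19683, −3]] · [[3, −10], [1, −3]] = [[−177157, 590520], [−59052, 196839]].

−177157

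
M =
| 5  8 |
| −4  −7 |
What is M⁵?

[[245, 488], [−244, −487]]

tr M = −2 and det M = −3, so the characteristic polynomial is λ² − (−2)λ + (−3) with roots −3 and 1.
Eigenvectors give P = [[−1, 2], [1, −1]] with P⁻¹ = [[1, 2], [1, 1]], and M = P·diag(−3, 1)·P⁻¹.
Then M⁵ = P·diag(−243, 1)·P⁻¹ = [[243, 2], [−243, −1]] · [[1, 2], [1, 1]] = [[245, 488], [−244, −487]].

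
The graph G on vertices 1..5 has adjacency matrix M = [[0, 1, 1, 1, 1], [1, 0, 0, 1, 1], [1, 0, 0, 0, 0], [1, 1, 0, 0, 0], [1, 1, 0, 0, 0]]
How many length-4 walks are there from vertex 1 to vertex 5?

10

The number of length-4 walks from vertex 1 to vertex 5 is entry (1,5) of M⁴, where M is the adjacency matrix.
M² = [[4, 2, 0, 1, 1], [2, 3, 1, 1, 1], [0, 1, 1, 1, 1], [1, 1, 1, 2, 2], [1, 1, 1, 2, 2]]
M³ = [[4, 6, 4, 6, 6], [6, 4, 2, 5, 5], [4, 2, 0, 1, 1], [6, 5, 1, 2, 2], [6, 5, 1, 2, 2]]
M⁴ = [[22, 16, 4, 10, 10], [16, 16, 6, 10, 10], [4, 6, 4, 6, 6], [10, 10, 6, 11, 11], [10, 10, 6, 11, 11]]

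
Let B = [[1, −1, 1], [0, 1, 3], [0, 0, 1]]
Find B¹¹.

B = I + N where N = [[0, −1, 1], [0, 0, 3], [0, 0, 0]] is strictly upper-triangular, so N³ = 0.
(I + N)¹¹ = I + 11·N + 55·N² = [[1, −11, −154], [0, 1, 33], [0, 0, 1]].

[[1, −11, −154], [0, 1, 33], [0, 0, 1]]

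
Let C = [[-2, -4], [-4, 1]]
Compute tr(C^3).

C^2 = [[20, 4], [4, 17]]
C^3 = [[-56, -76], [-76, 1]]

-55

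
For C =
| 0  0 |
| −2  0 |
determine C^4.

C^2 = [[0, 0], [0, 0]]
C^3 = [[0, 0], [0, 0]]
C^4 = [[0, 0], [0, 0]]

[[0, 0], [0, 0]]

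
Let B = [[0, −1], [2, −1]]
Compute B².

[[−2, 1], [−2, −1]]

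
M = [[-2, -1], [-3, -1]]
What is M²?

[[7, 3], [9, 4]]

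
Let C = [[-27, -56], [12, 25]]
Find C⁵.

[[-1707, -3416], [732, 1465]]

tr C = -2 and det C = -3, so the characteristic polynomial is λ² − (-2)λ + (-3) with roots 1 and -3.
Eigenvectors give P = [[-2, 7], [1, -3]] with P⁻¹ = [[3, 7], [1, 2]], and C = P·diag(1, -3)·P⁻¹.
Then C⁵ = P·diag(1, -243)·P⁻¹ = [[-2, -1701], [1, 729]] · [[3, 7], [1, 2]] = [[-1707, -3416], [732, 1465]].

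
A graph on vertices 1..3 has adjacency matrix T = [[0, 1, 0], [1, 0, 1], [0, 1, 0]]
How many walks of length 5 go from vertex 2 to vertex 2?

The number of length-5 walks from vertex 2 to vertex 2 is entry (2,2) of T⁵, where T is the adjacency matrix.
T² = [[1, 0, 1], [0, 2, 0], [1, 0, 1]]
T³ = [[0, 2, 0], [2, 0, 2], [0, 2, 0]]
T⁴ = [[2, 0, 2], [0, 4, 0], [2, 0, 2]]
T⁵ = [[0, 4, 0], [4, 0, 4], [0, 4, 0]]

0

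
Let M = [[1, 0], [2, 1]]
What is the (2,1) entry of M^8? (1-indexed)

16

M = I + N where N = [[0, 0], [2, 0]] is strictly lower-triangular, so N^2 = 0.
(I + N)^8 = I + 8·N = [[1, 0], [16, 1]].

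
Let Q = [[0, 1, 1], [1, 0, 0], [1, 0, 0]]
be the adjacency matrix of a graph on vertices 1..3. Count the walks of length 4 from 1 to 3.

The number of length-4 walks from vertex 1 to vertex 3 is entry (1,3) of Q⁴, where Q is the adjacency matrix.
Q² = [[2, 0, 0], [0, 1, 1], [0, 1, 1]]
Q³ = [[0, 2, 2], [2, 0, 0], [2, 0, 0]]
Q⁴ = [[4, 0, 0], [0, 2, 2], [0, 2, 2]]

0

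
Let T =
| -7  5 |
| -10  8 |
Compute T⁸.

tr T = 1 and det T = -6, so the characteristic polynomial is λ² − (1)λ + (-6) with roots -2 and 3.
Eigenvectors give P = [[-1, -1], [-1, -2]] with P⁻¹ = [[-2, 1], [1, -1]], and T = P·diag(-2, 3)·P⁻¹.
Then T⁸ = P·diag(256, 6561)·P⁻¹ = [[-256, -6561], [-256, -13122]] · [[-2, 1], [1, -1]] = [[-6049, 6305], [-12610, 12866]].

[[-6049, 6305], [-12610, 12866]]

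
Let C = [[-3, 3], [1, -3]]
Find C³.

C² = [[12, -18], [-6, 12]]
C³ = [[-54, 90], [30, -54]]

[[-54, 90], [30, -54]]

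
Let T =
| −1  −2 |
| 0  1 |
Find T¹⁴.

T² = I (check: tr T = 0 and det T = −1), so T¹⁴ = I since 14 is even.

[[1, 0], [0, 1]]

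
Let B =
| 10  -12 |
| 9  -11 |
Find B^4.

[[-44, 60], [-45, 61]]

tr B = -1 and det B = -2, so the characteristic polynomial is λ² − (-1)λ + (-2) with roots 1 and -2.
Eigenvectors give P = [[-4, 1], [-3, 1]] with P⁻¹ = [[-1, 1], [-3, 4]], and B = P·diag(1, -2)·P⁻¹.
Then B^4 = P·diag(1, 16)·P⁻¹ = [[-4, 16], [-3, 16]] · [[-1, 1], [-3, 4]] = [[-44, 60], [-45, 61]].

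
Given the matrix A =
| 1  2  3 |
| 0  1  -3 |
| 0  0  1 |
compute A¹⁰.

A = I + N where N = [[0, 2, 3], [0, 0, -3], [0, 0, 0]] is strictly upper-triangular, so N³ = 0.
(I + N)¹⁰ = I + 10·N + 45·N² = [[1, 20, -240], [0, 1, -30], [0, 0, 1]].

[[1, 20, -240], [0, 1, -30], [0, 0, 1]]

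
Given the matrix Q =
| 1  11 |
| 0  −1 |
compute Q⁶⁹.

[[1, 11], [0, −1]]

Q² = I (check: tr Q = 0 and det Q = −1), so Q⁶⁹ = Q since 69 is odd.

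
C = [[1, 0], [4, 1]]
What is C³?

[[1, 0], [12, 1]]

C = I + N where N = [[0, 0], [4, 0]] is strictly lower-triangular, so N² = 0.
(I + N)³ = I + 3·N = [[1, 0], [12, 1]].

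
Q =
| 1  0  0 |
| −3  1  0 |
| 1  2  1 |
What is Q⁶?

Q = I + N where N = [[0, 0, 0], [−3, 0, 0], [1, 2, 0]] is strictly lower-triangular, so N³ = 0.
(I + N)⁶ = I + 6·N + 15·N² = [[1, 0, 0], [−18, 1, 0], [−84, 12, 1]].

[[1, 0, 0], [−18, 1, 0], [−84, 12, 1]]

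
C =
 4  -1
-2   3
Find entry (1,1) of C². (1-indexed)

18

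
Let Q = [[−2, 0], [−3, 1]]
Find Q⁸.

tr Q = −1 and det Q = −2, so the characteristic polynomial is λ² − (−1)λ + (−2) with roots 1 and −2.
Eigenvectors give P = [[0, 1], [−1, 1]] with P⁻¹ = [[1, −1], [1, 0]], and Q = P·diag(1, −2)·P⁻¹.
Then Q⁸ = P·diag(1, 256)·P⁻¹ = [[0, 256], [−1, 256]] · [[1, −1], [1, 0]] = [[256, 0], [255, 1]].

[[256, 0], [255, 1]]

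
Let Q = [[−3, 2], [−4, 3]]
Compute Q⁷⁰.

Q² = I (check: tr Q = 0 and det Q = −1), so Q⁷⁰ = I since 70 is even.

[[1, 0], [0, 1]]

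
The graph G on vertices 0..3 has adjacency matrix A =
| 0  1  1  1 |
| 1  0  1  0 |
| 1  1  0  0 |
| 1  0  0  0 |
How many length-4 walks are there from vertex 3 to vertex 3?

The number of length-4 walks from vertex 3 to vertex 3 is entry (3,3) of A⁴, where A is the adjacency matrix.
A² = [[3, 1, 1, 0], [1, 2, 1, 1], [1, 1, 2, 1], [0, 1, 1, 1]]
A³ = [[2, 4, 4, 3], [4, 2, 3, 1], [4, 3, 2, 1], [3, 1, 1, 0]]
A⁴ = [[11, 6, 6, 2], [6, 7, 6, 4], [6, 6, 7, 4], [2, 4, 4, 3]]

3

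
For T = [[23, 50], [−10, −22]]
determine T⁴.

tr T = 1 and det T = −6, so the characteristic polynomial is λ² − (1)λ + (−6) with roots 3 and −2.
Eigenvectors give P = [[5, −2], [−2, 1]] with P⁻¹ = [[1, 2], [2, 5]], and T = P·diag(3, −2)·P⁻¹.
Then T⁴ = P·diag(81, 16)·P⁻¹ = [[405, −32], [−162, 16]] · [[1, 2], [2, 5]] = [[341, 650], [−130, −244]].

[[341, 650], [−130, −244]]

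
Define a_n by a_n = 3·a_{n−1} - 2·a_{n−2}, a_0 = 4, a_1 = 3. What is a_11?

With companion matrix C = [[3, -2], [1, 0]], [a_n, a_{n−1}]ᵀ = C·[a_{n−1}, a_{n−2}]ᵀ, so [a_11, a_10]ᵀ = C¹⁰·[a_1, a_0]ᵀ.
C¹⁰ = [[2047, -2046], [1023, -1022]], giving [a_11, a_10]ᵀ = [[-2043], [-1019]].

-2043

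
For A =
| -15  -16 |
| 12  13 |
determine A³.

tr A = -2 and det A = -3, so the characteristic polynomial is λ² − (-2)λ + (-3) with roots 1 and -3.
Eigenvectors give P = [[-1, 4], [1, -3]] with P⁻¹ = [[3, 4], [1, 1]], and A = P·diag(1, -3)·P⁻¹.
Then A³ = P·diag(1, -27)·P⁻¹ = [[-1, -108], [1, 81]] · [[3, 4], [1, 1]] = [[-111, -112], [84, 85]].

[[-111, -112], [84, 85]]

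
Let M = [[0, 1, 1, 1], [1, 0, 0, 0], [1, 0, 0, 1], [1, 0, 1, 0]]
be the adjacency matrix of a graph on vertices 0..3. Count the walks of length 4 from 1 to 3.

4

The number of length-4 walks from vertex 1 to vertex 3 is entry (1,3) of M⁴, where M is the adjacency matrix.
M² = [[3, 0, 1, 1], [0, 1, 1, 1], [1, 1, 2, 1], [1, 1, 1, 2]]
M³ = [[2, 3, 4, 4], [3, 0, 1, 1], [4, 1, 2, 3], [4, 1, 3, 2]]
M⁴ = [[11, 2, 6, 6], [2, 3, 4, 4], [6, 4, 7, 6], [6, 4, 6, 7]]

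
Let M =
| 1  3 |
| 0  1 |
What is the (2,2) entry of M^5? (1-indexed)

1

M = I + N where N = [[0, 3], [0, 0]] is strictly upper-triangular, so N^2 = 0.
(I + N)^5 = I + 5·N = [[1, 15], [0, 1]].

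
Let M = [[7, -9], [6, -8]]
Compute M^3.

tr M = -1 and det M = -2, so the characteristic polynomial is λ² − (-1)λ + (-2) with roots 1 and -2.
Eigenvectors give P = [[3, 1], [2, 1]] with P⁻¹ = [[1, -1], [-2, 3]], and M = P·diag(1, -2)·P⁻¹.
Then M^3 = P·diag(1, -8)·P⁻¹ = [[3, -8], [2, -8]] · [[1, -1], [-2, 3]] = [[19, -27], [18, -26]].

[[19, -27], [18, -26]]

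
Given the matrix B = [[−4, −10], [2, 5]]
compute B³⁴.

B² = B (a projection; rank 1, trace 1), so B³⁴ = B.

[[−4, −10], [2, 5]]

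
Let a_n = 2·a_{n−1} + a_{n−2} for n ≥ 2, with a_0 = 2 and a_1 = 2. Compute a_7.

478

With companion matrix M = [[2, 1], [1, 0]], [a_n, a_{n−1}]ᵀ = M·[a_{n−1}, a_{n−2}]ᵀ, so [a_7, a_6]ᵀ = M^6·[a_1, a_0]ᵀ.
M^6 = [[169, 70], [70, 29]], giving [a_7, a_6]ᵀ = [[478], [198]].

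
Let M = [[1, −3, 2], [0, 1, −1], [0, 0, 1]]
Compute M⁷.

M = I + N where N = [[0, −3, 2], [0, 0, −1], [0, 0, 0]] is strictly upper-triangular, so N³ = 0.
(I + N)⁷ = I + 7·N + 21·N² = [[1, −21, 77], [0, 1, −7], [0, 0, 1]].

[[1, −21, 77], [0, 1, −7], [0, 0, 1]]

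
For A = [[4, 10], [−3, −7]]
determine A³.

tr A = −3 and det A = 2, so the characteristic polynomial is λ² − (−3)λ + (2) with roots −1 and −2.
Eigenvectors give P = [[−2, −5], [1, 3]] with P⁻¹ = [[−3, −5], [1, 2]], and A = P·diag(−1, −2)·P⁻¹.
Then A³ = P·diag(−1, −8)·P⁻¹ = [[2, 40], [−1, −24]] · [[−3, −5], [1, 2]] = [[34, 70], [−21, −43]].

[[34, 70], [−21, −43]]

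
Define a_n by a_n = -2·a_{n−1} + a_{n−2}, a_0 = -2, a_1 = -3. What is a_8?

886

With companion matrix B = [[-2, 1], [1, 0]], [a_n, a_{n−1}]ᵀ = B·[a_{n−1}, a_{n−2}]ᵀ, so [a_8, a_7]ᵀ = B⁷·[a_1, a_0]ᵀ.
B⁷ = [[-408, 169], [169, -70]], giving [a_8, a_7]ᵀ = [[886], [-367]].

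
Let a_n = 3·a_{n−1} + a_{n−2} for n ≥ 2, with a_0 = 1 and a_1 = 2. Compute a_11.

With companion matrix A = [[3, 1], [1, 0]], [a_n, a_{n−1}]ᵀ = A·[a_{n−1}, a_{n−2}]ᵀ, so [a_11, a_10]ᵀ = A¹⁰·[a_1, a_0]ᵀ.
A¹⁰ = [[141481, 42837], [42837, 12970]], giving [a_11, a_10]ᵀ = [[325799], [98644]].

325799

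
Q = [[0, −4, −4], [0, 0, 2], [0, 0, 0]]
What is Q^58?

Q is strictly triangular, hence nilpotent: Q^3 = 0, so Q^58 = 0.

[[0, 0, 0], [0, 0, 0], [0, 0, 0]]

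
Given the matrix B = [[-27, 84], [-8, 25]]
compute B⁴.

tr B = -2 and det B = -3, so the characteristic polynomial is λ² − (-2)λ + (-3) with roots 1 and -3.
Eigenvectors give P = [[-3, 7], [-1, 2]] with P⁻¹ = [[2, -7], [1, -3]], and B = P·diag(1, -3)·P⁻¹.
Then B⁴ = P·diag(1, 81)·P⁻¹ = [[-3, 567], [-1, 162]] · [[2, -7], [1, -3]] = [[561, -1680], [160, -479]].

[[561, -1680], [160, -479]]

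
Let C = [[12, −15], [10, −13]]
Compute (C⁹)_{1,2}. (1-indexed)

tr C = −1 and det C = −6, so the characteristic polynomial is λ² − (−1)λ + (−6) with roots 2 and −3.
Eigenvectors give P = [[3, −1], [2, −1]] with P⁻¹ = [[1, −1], [2, −3]], and C = P·diag(2, −3)·P⁻¹.
Then C⁹ = P·diag(512, −19683)·P⁻¹ = [[1536, 19683], [1024, 19683]] · [[1, −1], [2, −3]] = [[40902, −60585], [40390, −60073]].

−60585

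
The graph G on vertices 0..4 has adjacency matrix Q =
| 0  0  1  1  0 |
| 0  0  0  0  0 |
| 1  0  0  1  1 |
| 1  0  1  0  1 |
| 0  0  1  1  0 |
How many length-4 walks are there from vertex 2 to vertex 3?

14

The number of length-4 walks from vertex 2 to vertex 3 is entry (2,3) of Q⁴, where Q is the adjacency matrix.
Q² = [[2, 0, 1, 1, 2], [0, 0, 0, 0, 0], [1, 0, 3, 2, 1], [1, 0, 2, 3, 1], [2, 0, 1, 1, 2]]
Q³ = [[2, 0, 5, 5, 2], [0, 0, 0, 0, 0], [5, 0, 4, 5, 5], [5, 0, 5, 4, 5], [2, 0, 5, 5, 2]]
Q⁴ = [[10, 0, 9, 9, 10], [0, 0, 0, 0, 0], [9, 0, 15, 14, 9], [9, 0, 14, 15, 9], [10, 0, 9, 9, 10]]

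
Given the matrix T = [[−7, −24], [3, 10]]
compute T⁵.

tr T = 3 and det T = 2, so the characteristic polynomial is λ² − (3)λ + (2) with roots 2 and 1.
Eigenvectors give P = [[−8, −3], [3, 1]] with P⁻¹ = [[1, 3], [−3, −8]], and T = P·diag(2, 1)·P⁻¹.
Then T⁵ = P·diag(32, 1)·P⁻¹ = [[−256, −3], [96, 1]] · [[1, 3], [−3, −8]] = [[−247, −744], [93, 280]].

[[−247, −744], [93, 280]]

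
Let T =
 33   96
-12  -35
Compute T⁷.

[[17505, 52512], [-6564, -19691]]

tr T = -2 and det T = -3, so the characteristic polynomial is λ² − (-2)λ + (-3) with roots 1 and -3.
Eigenvectors give P = [[3, -8], [-1, 3]] with P⁻¹ = [[3, 8], [1, 3]], and T = P·diag(1, -3)·P⁻¹.
Then T⁷ = P·diag(1, -2187)·P⁻¹ = [[3, 17496], [-1, -6561]] · [[3, 8], [1, 3]] = [[17505, 52512], [-6564, -19691]].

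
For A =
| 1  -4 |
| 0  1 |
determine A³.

[[1, -12], [0, 1]]

A = I + N where N = [[0, -4], [0, 0]] is strictly upper-triangular, so N² = 0.
(I + N)³ = I + 3·N = [[1, -12], [0, 1]].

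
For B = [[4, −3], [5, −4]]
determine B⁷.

B² = I (check: tr B = 0 and det B = −1), so B⁷ = B since 7 is odd.

[[4, −3], [5, −4]]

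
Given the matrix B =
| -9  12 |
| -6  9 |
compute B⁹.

[[-59049, 78732], [-39366, 59049]]

tr B = 0 and det B = -9, so the characteristic polynomial is λ² − (0)λ + (-9) with roots -3 and 3.
Eigenvectors give P = [[-2, 1], [-1, 1]] with P⁻¹ = [[-1, 1], [-1, 2]], and B = P·diag(-3, 3)·P⁻¹.
Then B⁹ = P·diag(-19683, 19683)·P⁻¹ = [[39366, 19683], [19683, 19683]] · [[-1, 1], [-1, 2]] = [[-59049, 78732], [-39366, 59049]].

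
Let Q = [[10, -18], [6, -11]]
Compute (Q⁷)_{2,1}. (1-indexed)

tr Q = -1 and det Q = -2, so the characteristic polynomial is λ² − (-1)λ + (-2) with roots -2 and 1.
Eigenvectors give P = [[-3, 2], [-2, 1]] with P⁻¹ = [[1, -2], [2, -3]], and Q = P·diag(-2, 1)·P⁻¹.
Then Q⁷ = P·diag(-128, 1)·P⁻¹ = [[384, 2], [256, 1]] · [[1, -2], [2, -3]] = [[388, -774], [258, -515]].

258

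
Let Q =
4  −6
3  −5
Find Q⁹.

tr Q = −1 and det Q = −2, so the characteristic polynomial is λ² − (−1)λ + (−2) with roots −2 and 1.
Eigenvectors give P = [[−1, 2], [−1, 1]] with P⁻¹ = [[1, −2], [1, −1]], and Q = P·diag(−2, 1)·P⁻¹.
Then Q⁹ = P·diag(−512, 1)·P⁻¹ = [[512, 2], [512, 1]] · [[1, −2], [1, −1]] = [[514, −1026], [513, −1025]].

[[514, −1026], [513, −1025]]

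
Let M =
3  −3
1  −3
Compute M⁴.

M² = [[6, 0], [0, 6]]
M³ = [[18, −18], [6, −18]]
M⁴ = [[36, 0], [0, 36]]

[[36, 0], [0, 36]]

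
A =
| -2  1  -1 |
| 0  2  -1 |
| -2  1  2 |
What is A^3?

A^2 = [[6, -1, -1], [2, 3, -4], [0, 2, 5]]
A^3 = [[-10, 3, -7], [4, 4, -13], [-10, 9, 8]]

[[-10, 3, -7], [4, 4, -13], [-10, 9, 8]]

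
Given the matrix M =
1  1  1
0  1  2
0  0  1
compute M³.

[[1, 3, 9], [0, 1, 6], [0, 0, 1]]

M = I + N where N = [[0, 1, 1], [0, 0, 2], [0, 0, 0]] is strictly upper-triangular, so N³ = 0.
(I + N)³ = I + 3·N + 3·N² = [[1, 3, 9], [0, 1, 6], [0, 0, 1]].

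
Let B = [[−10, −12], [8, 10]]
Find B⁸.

[[256, 0], [0, 256]]

tr B = 0 and det B = −4, so the characteristic polynomial is λ² − (0)λ + (−4) with roots −2 and 2.
Eigenvectors give P = [[3, −1], [−2, 1]] with P⁻¹ = [[1, 1], [2, 3]], and B = P·diag(−2, 2)·P⁻¹.
Then B⁸ = P·diag(256, 256)·P⁻¹ = [[768, −256], [−512, 256]] · [[1, 1], [2, 3]] = [[256, 0], [0, 256]].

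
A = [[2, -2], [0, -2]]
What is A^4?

A^2 = [[4, 0], [0, 4]]
A^3 = [[8, -8], [0, -8]]
A^4 = [[16, 0], [0, 16]]

[[16, 0], [0, 16]]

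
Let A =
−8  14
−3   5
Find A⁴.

[[106, −210], [45, −89]]

tr A = −3 and det A = 2, so the characteristic polynomial is λ² − (−3)λ + (2) with roots −2 and −1.
Eigenvectors give P = [[7, 2], [3, 1]] with P⁻¹ = [[1, −2], [−3, 7]], and A = P·diag(−2, −1)·P⁻¹.
Then A⁴ = P·diag(16, 1)·P⁻¹ = [[112, 2], [48, 1]] · [[1, −2], [−3, 7]] = [[106, −210], [45, −89]].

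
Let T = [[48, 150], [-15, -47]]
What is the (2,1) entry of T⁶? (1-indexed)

tr T = 1 and det T = -6, so the characteristic polynomial is λ² − (1)λ + (-6) with roots 3 and -2.
Eigenvectors give P = [[10, -3], [-3, 1]] with P⁻¹ = [[1, 3], [3, 10]], and T = P·diag(3, -2)·P⁻¹.
Then T⁶ = P·diag(729, 64)·P⁻¹ = [[7290, -192], [-2187, 64]] · [[1, 3], [3, 10]] = [[6714, 19950], [-1995, -5921]].

-1995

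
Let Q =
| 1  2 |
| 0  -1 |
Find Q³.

[[1, 2], [0, -1]]

Q² = I (check: tr Q = 0 and det Q = -1), so Q³ = Q since 3 is odd.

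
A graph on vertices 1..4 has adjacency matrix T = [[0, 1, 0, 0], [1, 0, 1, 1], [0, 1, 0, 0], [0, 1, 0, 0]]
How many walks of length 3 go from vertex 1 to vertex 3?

The number of length-3 walks from vertex 1 to vertex 3 is entry (1,3) of T³, where T is the adjacency matrix.
T² = [[1, 0, 1, 1], [0, 3, 0, 0], [1, 0, 1, 1], [1, 0, 1, 1]]
T³ = [[0, 3, 0, 0], [3, 0, 3, 3], [0, 3, 0, 0], [0, 3, 0, 0]]

0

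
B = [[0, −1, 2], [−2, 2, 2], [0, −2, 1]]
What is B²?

[[2, −6, 0], [−4, 2, 2], [4, −6, −3]]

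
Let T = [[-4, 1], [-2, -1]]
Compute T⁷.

[[-4246, 2059], [-4118, 1931]]

tr T = -5 and det T = 6, so the characteristic polynomial is λ² − (-5)λ + (6) with roots -2 and -3.
Eigenvectors give P = [[1, 1], [2, 1]] with P⁻¹ = [[-1, 1], [2, -1]], and T = P·diag(-2, -3)·P⁻¹.
Then T⁷ = P·diag(-128, -2187)·P⁻¹ = [[-128, -2187], [-256, -2187]] · [[-1, 1], [2, -1]] = [[-4246, 2059], [-4118, 1931]].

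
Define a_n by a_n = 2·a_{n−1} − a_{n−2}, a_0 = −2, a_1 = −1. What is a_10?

With companion matrix C = [[2, −1], [1, 0]], [a_n, a_{n−1}]ᵀ = C·[a_{n−1}, a_{n−2}]ᵀ, so [a_10, a_9]ᵀ = C^9·[a_1, a_0]ᵀ.
C^9 = [[10, −9], [9, −8]], giving [a_10, a_9]ᵀ = [[8], [7]].

8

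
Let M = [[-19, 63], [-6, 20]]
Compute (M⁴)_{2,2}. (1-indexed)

106

tr M = 1 and det M = -2, so the characteristic polynomial is λ² − (1)λ + (-2) with roots -1 and 2.
Eigenvectors give P = [[7, 3], [2, 1]] with P⁻¹ = [[1, -3], [-2, 7]], and M = P·diag(-1, 2)·P⁻¹.
Then M⁴ = P·diag(1, 16)·P⁻¹ = [[7, 48], [2, 16]] · [[1, -3], [-2, 7]] = [[-89, 315], [-30, 106]].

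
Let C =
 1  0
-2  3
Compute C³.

tr C = 4 and det C = 3, so the characteristic polynomial is λ² − (4)λ + (3) with roots 3 and 1.
Eigenvectors give P = [[0, 1], [1, 1]] with P⁻¹ = [[-1, 1], [1, 0]], and C = P·diag(3, 1)·P⁻¹.
Then C³ = P·diag(27, 1)·P⁻¹ = [[0, 1], [27, 1]] · [[-1, 1], [1, 0]] = [[1, 0], [-26, 27]].

[[1, 0], [-26, 27]]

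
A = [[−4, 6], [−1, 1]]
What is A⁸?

[[766, −1530], [255, −509]]

tr A = −3 and det A = 2, so the characteristic polynomial is λ² − (−3)λ + (2) with roots −2 and −1.
Eigenvectors give P = [[3, −2], [1, −1]] with P⁻¹ = [[1, −2], [1, −3]], and A = P·diag(−2, −1)·P⁻¹.
Then A⁸ = P·diag(256, 1)·P⁻¹ = [[768, −2], [256, −1]] · [[1, −2], [1, −3]] = [[766, −1530], [255, −509]].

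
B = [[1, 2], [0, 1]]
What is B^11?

[[1, 22], [0, 1]]

B = I + N where N = [[0, 2], [0, 0]] is strictly upper-triangular, so N^2 = 0.
(I + N)^11 = I + 11·N = [[1, 22], [0, 1]].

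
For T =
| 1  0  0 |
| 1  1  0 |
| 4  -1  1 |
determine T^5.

[[1, 0, 0], [5, 1, 0], [10, -5, 1]]

T = I + N where N = [[0, 0, 0], [1, 0, 0], [4, -1, 0]] is strictly lower-triangular, so N^3 = 0.
(I + N)^5 = I + 5·N + 10·N^2 = [[1, 0, 0], [5, 1, 0], [10, -5, 1]].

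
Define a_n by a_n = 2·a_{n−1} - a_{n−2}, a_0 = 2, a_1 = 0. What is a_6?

-10

With companion matrix C = [[2, -1], [1, 0]], [a_n, a_{n−1}]ᵀ = C·[a_{n−1}, a_{n−2}]ᵀ, so [a_6, a_5]ᵀ = C⁵·[a_1, a_0]ᵀ.
C⁵ = [[6, -5], [5, -4]], giving [a_6, a_5]ᵀ = [[-10], [-8]].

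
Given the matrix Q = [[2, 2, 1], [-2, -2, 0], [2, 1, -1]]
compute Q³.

Q² = [[2, 1, 1], [0, 0, -2], [0, 1, 3]]
Q³ = [[4, 3, 1], [-4, -2, 2], [4, 1, -3]]

[[4, 3, 1], [-4, -2, 2], [4, 1, -3]]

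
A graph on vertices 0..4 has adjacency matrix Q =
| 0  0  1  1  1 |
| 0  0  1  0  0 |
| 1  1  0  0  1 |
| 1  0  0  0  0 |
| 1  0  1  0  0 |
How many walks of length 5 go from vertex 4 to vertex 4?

The number of length-5 walks from vertex 4 to vertex 4 is entry (4,4) of Q⁵, where Q is the adjacency matrix.
Q² = [[3, 1, 1, 0, 1], [1, 1, 0, 0, 1], [1, 0, 3, 1, 1], [0, 0, 1, 1, 1], [1, 1, 1, 1, 2]]
Q³ = [[2, 1, 5, 3, 4], [1, 0, 3, 1, 1], [5, 3, 2, 1, 4], [3, 1, 1, 0, 1], [4, 1, 4, 1, 2]]
Q⁴ = [[12, 5, 7, 2, 7], [5, 3, 2, 1, 4], [7, 2, 12, 5, 7], [2, 1, 5, 3, 4], [7, 4, 7, 4, 8]]
Q⁵ = [[16, 7, 24, 12, 19], [7, 2, 12, 5, 7], [24, 12, 16, 7, 19], [12, 5, 7, 2, 7], [19, 7, 19, 7, 14]]

14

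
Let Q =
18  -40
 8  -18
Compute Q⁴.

tr Q = 0 and det Q = -4, so the characteristic polynomial is λ² − (0)λ + (-4) with roots -2 and 2.
Eigenvectors give P = [[2, 5], [1, 2]] with P⁻¹ = [[-2, 5], [1, -2]], and Q = P·diag(-2, 2)·P⁻¹.
Then Q⁴ = P·diag(16, 16)·P⁻¹ = [[32, 80], [16, 32]] · [[-2, 5], [1, -2]] = [[16, 0], [0, 16]].

[[16, 0], [0, 16]]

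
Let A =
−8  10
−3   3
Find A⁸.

[[38086, −63050], [18915, −31269]]

tr A = −5 and det A = 6, so the characteristic polynomial is λ² − (−5)λ + (6) with roots −3 and −2.
Eigenvectors give P = [[2, −5], [1, −3]] with P⁻¹ = [[3, −5], [1, −2]], and A = P·diag(−3, −2)·P⁻¹.
Then A⁸ = P·diag(6561, 256)·P⁻¹ = [[13122, −1280], [6561, −768]] · [[3, −5], [1, −2]] = [[38086, −63050], [18915, −31269]].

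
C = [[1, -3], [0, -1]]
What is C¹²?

C² = I (check: tr C = 0 and det C = -1), so C¹² = I since 12 is even.

[[1, 0], [0, 1]]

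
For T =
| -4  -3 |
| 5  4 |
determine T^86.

T² = I (check: tr T = 0 and det T = -1), so T^86 = I since 86 is even.

[[1, 0], [0, 1]]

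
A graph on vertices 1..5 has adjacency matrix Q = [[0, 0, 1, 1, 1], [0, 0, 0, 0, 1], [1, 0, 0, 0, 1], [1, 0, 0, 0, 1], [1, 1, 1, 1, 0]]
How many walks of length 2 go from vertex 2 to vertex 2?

The number of length-2 walks from vertex 2 to vertex 2 is entry (2,2) of Q^2, where Q is the adjacency matrix.
Q^2 = [[3, 1, 1, 1, 2], [1, 1, 1, 1, 0], [1, 1, 2, 2, 1], [1, 1, 2, 2, 1], [2, 0, 1, 1, 4]]

1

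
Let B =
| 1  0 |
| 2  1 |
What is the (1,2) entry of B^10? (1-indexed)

0

B = I + N where N = [[0, 0], [2, 0]] is strictly lower-triangular, so N^2 = 0.
(I + N)^10 = I + 10·N = [[1, 0], [20, 1]].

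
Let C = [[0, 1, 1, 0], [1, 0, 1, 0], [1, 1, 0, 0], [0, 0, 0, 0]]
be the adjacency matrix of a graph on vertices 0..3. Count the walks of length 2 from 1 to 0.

1

The number of length-2 walks from vertex 1 to vertex 0 is entry (1,0) of C², where C is the adjacency matrix.
C² = [[2, 1, 1, 0], [1, 2, 1, 0], [1, 1, 2, 0], [0, 0, 0, 0]]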